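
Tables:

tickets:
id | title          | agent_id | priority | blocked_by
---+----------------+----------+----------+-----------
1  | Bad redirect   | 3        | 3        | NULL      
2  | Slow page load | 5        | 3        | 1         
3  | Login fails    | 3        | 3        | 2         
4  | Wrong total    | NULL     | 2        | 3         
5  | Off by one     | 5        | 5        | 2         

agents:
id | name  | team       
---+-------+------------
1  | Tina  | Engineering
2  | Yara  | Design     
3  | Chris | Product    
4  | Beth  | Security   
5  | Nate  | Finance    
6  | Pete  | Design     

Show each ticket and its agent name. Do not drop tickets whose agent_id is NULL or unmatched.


LEFT JOIN keeps every row from tickets (the left table); where agent_id has no match in agents, the agent columns become NULL. Walk through each ticket:
  - ticket 1 (Bad redirect): agent_id=3 -> matches Chris
  - ticket 2 (Slow page load): agent_id=5 -> matches Nate
  - ticket 3 (Login fails): agent_id=3 -> matches Chris
  - ticket 4 (Wrong total): agent_id=NULL, no match -> kept with NULL
  - ticket 5 (Off by one): agent_id=5 -> matches Nate
All 5 rows appear; 1 has NULL agent.

SQL:
SELECT a.title, b.name AS agent
FROM tickets a
LEFT JOIN agents b ON a.agent_id = b.id

Result:
title          | agent
---------------+------
Bad redirect   | Chris
Slow page load | Nate 
Login fails    | Chris
Wrong total    | NULL 
Off by one     | Nate 


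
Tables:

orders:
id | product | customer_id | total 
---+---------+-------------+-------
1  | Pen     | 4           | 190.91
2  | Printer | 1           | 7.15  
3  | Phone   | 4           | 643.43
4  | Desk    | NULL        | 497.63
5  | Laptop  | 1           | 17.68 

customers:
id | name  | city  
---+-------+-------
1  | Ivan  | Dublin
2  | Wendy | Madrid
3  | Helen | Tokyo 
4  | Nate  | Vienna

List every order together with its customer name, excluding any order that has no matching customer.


INNER JOIN keeps only orders rows whose customer_id matches an id in customers. Walk through each order:
  - order 1 (Pen): customer_id=4 -> matches Nate
  - order 2 (Printer): customer_id=1 -> matches Ivan
  - order 3 (Phone): customer_id=4 -> matches Nate
  - order 4 (Desk): customer_id=NULL, no match -> dropped
  - order 5 (Laptop): customer_id=1 -> matches Ivan
So 1 of 5 rows is dropped.

SQL:
SELECT a.product, b.name AS customer
FROM orders a
INNER JOIN customers b ON a.customer_id = b.id

Result:
product | customer
--------+---------
Pen     | Nate    
Printer | Ivan    
Phone   | Nate    
Laptop  | Ivan    


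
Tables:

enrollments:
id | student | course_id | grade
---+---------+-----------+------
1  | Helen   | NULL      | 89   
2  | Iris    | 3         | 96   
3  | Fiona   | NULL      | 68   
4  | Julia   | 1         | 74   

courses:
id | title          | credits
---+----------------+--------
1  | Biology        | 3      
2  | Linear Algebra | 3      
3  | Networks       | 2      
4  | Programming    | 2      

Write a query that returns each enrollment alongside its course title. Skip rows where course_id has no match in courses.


INNER JOIN keeps only enrollments rows whose course_id matches an id in courses. Walk through each enrollment:
  - enrollment 1 (Helen): course_id=NULL, no match -> dropped
  - enrollment 2 (Iris): course_id=3 -> matches Networks
  - enrollment 3 (Fiona): course_id=NULL, no match -> dropped
  - enrollment 4 (Julia): course_id=1 -> matches Biology
So 2 of 4 rows are dropped.

SQL:
SELECT a.student, b.title AS course
FROM enrollments a
INNER JOIN courses b ON a.course_id = b.id

Result:
student | course  
--------+---------
Iris    | Networks
Julia   | Biology 


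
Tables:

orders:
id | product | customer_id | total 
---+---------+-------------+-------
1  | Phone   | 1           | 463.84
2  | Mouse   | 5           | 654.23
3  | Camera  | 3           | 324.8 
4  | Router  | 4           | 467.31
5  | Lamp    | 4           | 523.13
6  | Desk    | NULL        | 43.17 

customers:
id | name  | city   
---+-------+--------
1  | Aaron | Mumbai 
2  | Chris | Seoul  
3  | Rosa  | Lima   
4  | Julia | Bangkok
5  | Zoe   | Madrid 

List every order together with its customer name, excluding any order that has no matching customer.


INNER JOIN keeps only orders rows whose customer_id matches an id in customers. Walk through each order:
  - order 1 (Phone): customer_id=1 -> matches Aaron
  - order 2 (Mouse): customer_id=5 -> matches Zoe
  - order 3 (Camera): customer_id=3 -> matches Rosa
  - order 4 (Router): customer_id=4 -> matches Julia
  - order 5 (Lamp): customer_id=4 -> matches Julia
  - order 6 (Desk): customer_id=NULL, no match -> dropped
So 1 of 6 rows is dropped.

SQL:
SELECT a.product, b.name AS customer
FROM orders a
INNER JOIN customers b ON a.customer_id = b.id

Result:
product | customer
--------+---------
Phone   | Aaron   
Mouse   | Zoe     
Camera  | Rosa    
Router  | Julia   
Lamp    | Julia   


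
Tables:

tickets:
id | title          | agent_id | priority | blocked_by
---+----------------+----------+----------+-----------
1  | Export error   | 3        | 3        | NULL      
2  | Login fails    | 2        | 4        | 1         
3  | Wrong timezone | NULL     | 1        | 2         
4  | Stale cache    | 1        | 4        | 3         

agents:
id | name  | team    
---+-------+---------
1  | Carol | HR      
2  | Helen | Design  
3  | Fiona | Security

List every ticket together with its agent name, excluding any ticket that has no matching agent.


INNER JOIN keeps only tickets rows whose agent_id matches an id in agents. Walk through each ticket:
  - ticket 1 (Export error): agent_id=3 -> matches Fiona
  - ticket 2 (Login fails): agent_id=2 -> matches Helen
  - ticket 3 (Wrong timezone): agent_id=NULL, no match -> dropped
  - ticket 4 (Stale cache): agent_id=1 -> matches Carol
So 1 of 4 rows is dropped.

SQL:
SELECT a.title, b.name AS agent
FROM tickets a
INNER JOIN agents b ON a.agent_id = b.id

Result:
title        | agent
-------------+------
Export error | Fiona
Login fails  | Helen
Stale cache  | Carol


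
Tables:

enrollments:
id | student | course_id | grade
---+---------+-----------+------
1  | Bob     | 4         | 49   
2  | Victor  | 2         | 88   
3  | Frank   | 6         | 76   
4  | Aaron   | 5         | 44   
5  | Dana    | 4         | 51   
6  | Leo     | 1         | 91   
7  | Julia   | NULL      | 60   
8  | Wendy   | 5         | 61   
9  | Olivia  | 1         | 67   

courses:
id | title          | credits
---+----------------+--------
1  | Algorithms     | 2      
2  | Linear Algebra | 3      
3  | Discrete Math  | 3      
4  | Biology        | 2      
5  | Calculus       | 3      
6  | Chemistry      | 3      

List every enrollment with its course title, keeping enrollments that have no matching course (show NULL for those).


LEFT JOIN keeps every row from enrollments (the left table); where course_id has no match in courses, the course columns become NULL. Walk through each enrollment:
  - enrollment 1 (Bob): course_id=4 -> matches Biology
  - enrollment 2 (Victor): course_id=2 -> matches Linear Algebra
  - enrollment 3 (Frank): course_id=6 -> matches Chemistry
  - enrollment 4 (Aaron): course_id=5 -> matches Calculus
  - enrollment 5 (Dana): course_id=4 -> matches Biology
  - enrollment 6 (Leo): course_id=1 -> matches Algorithms
  - enrollment 7 (Julia): course_id=NULL, no match -> kept with NULL
  - enrollment 8 (Wendy): course_id=5 -> matches Calculus
  - enrollment 9 (Olivia): course_id=1 -> matches Algorithms
All 9 rows appear; 1 has NULL course.

SQL:
SELECT a.student, b.title AS course
FROM enrollments a
LEFT JOIN courses b ON a.course_id = b.id

Result:
student | course        
--------+---------------
Bob     | Biology       
Victor  | Linear Algebra
Frank   | Chemistry     
Aaron   | Calculus      
Dana    | Biology       
Leo     | Algorithms    
Julia   | NULL          
Wendy   | Calculus      
Olivia  | Algorithms    


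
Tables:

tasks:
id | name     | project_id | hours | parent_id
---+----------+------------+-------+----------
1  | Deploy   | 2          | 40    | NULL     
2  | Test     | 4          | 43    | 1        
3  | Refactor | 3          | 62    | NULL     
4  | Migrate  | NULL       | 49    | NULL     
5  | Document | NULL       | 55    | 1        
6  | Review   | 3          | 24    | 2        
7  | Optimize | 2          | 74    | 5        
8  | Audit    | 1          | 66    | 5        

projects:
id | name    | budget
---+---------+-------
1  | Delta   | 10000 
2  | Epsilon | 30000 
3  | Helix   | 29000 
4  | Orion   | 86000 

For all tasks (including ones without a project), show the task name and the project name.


LEFT JOIN keeps every row from tasks (the left table); where project_id has no match in projects, the project columns become NULL. Walk through each task:
  - task 1 (Deploy): project_id=2 -> matches Epsilon
  - task 2 (Test): project_id=4 -> matches Orion
  - task 3 (Refactor): project_id=3 -> matches Helix
  - task 4 (Migrate): project_id=NULL, no match -> kept with NULL
  - task 5 (Document): project_id=NULL, no match -> kept with NULL
  - task 6 (Review): project_id=3 -> matches Helix
  - task 7 (Optimize): project_id=2 -> matches Epsilon
  - task 8 (Audit): project_id=1 -> matches Delta
All 8 rows appear; 2 have NULL project.

SQL:
SELECT a.name, b.name AS project
FROM tasks a
LEFT JOIN projects b ON a.project_id = b.id

Result:
name     | project
---------+--------
Deploy   | Epsilon
Test     | Orion  
Refactor | Helix  
Migrate  | NULL   
Document | NULL   
Review   | Helix  
Optimize | Epsilon
Audit    | Delta  


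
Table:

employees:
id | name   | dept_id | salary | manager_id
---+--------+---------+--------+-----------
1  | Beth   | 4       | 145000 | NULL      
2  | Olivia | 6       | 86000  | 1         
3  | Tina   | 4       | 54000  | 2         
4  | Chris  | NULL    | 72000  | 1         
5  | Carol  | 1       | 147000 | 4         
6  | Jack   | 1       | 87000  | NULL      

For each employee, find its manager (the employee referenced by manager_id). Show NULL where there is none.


This is a self-join: employees is joined to a second copy of itself, matching each row's manager_id to another row's id. Use LEFT JOIN so rows with manager_id=NULL are kept.
  - employee 1 (Beth): manager_id=NULL -> NULL
  - employee 2 (Olivia): manager_id=1 -> Beth
  - employee 3 (Tina): manager_id=2 -> Olivia
  - employee 4 (Chris): manager_id=1 -> Beth
  - employee 5 (Carol): manager_id=4 -> Chris
  - employee 6 (Jack): manager_id=NULL -> NULL

SQL:
SELECT a.name AS item, b.name AS manager
FROM employees a
LEFT JOIN employees b ON a.manager_id = b.id

Result:
item   | manager
-------+--------
Beth   | NULL   
Olivia | Beth   
Tina   | Olivia 
Chris  | Beth   
Carol  | Chris  
Jack   | NULL   


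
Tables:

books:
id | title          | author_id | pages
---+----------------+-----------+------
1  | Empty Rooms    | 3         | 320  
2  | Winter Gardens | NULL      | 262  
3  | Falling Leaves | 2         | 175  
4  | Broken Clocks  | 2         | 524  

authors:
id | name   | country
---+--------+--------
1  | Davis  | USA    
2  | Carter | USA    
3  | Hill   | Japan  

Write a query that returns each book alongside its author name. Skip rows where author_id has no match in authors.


INNER JOIN keeps only books rows whose author_id matches an id in authors. Walk through each book:
  - book 1 (Empty Rooms): author_id=3 -> matches Hill
  - book 2 (Winter Gardens): author_id=NULL, no match -> dropped
  - book 3 (Falling Leaves): author_id=2 -> matches Carter
  - book 4 (Broken Clocks): author_id=2 -> matches Carter
So 1 of 4 rows is dropped.

SQL:
SELECT a.title, b.name AS author
FROM books a
INNER JOIN authors b ON a.author_id = b.id

Result:
title          | author
---------------+-------
Empty Rooms    | Hill  
Falling Leaves | Carter
Broken Clocks  | Carter


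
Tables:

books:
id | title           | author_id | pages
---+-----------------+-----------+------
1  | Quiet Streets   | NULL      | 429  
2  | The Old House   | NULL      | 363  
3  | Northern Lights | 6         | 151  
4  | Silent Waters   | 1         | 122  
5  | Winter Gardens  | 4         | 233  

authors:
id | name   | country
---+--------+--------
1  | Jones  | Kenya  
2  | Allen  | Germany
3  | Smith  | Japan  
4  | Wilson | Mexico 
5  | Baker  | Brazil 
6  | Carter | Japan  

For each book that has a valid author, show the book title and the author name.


INNER JOIN keeps only books rows whose author_id matches an id in authors. Walk through each book:
  - book 1 (Quiet Streets): author_id=NULL, no match -> dropped
  - book 2 (The Old House): author_id=NULL, no match -> dropped
  - book 3 (Northern Lights): author_id=6 -> matches Carter
  - book 4 (Silent Waters): author_id=1 -> matches Jones
  - book 5 (Winter Gardens): author_id=4 -> matches Wilson
So 2 of 5 rows are dropped.

SQL:
SELECT a.title, b.name AS author
FROM books a
INNER JOIN authors b ON a.author_id = b.id

Result:
title           | author
----------------+-------
Northern Lights | Carter
Silent Waters   | Jones 
Winter Gardens  | Wilson


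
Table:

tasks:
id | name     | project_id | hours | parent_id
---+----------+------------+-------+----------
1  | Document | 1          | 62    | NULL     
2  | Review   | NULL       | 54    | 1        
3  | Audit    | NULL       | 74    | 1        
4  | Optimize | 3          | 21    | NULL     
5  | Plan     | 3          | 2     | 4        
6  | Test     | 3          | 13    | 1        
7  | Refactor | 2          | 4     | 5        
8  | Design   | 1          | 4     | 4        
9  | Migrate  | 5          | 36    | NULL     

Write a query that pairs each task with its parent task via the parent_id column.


This is a self-join: tasks is joined to a second copy of itself, matching each row's parent_id to another row's id. Use LEFT JOIN so rows with parent_id=NULL are kept.
  - task 1 (Document): parent_id=NULL -> NULL
  - task 2 (Review): parent_id=1 -> Document
  - task 3 (Audit): parent_id=1 -> Document
  - task 4 (Optimize): parent_id=NULL -> NULL
  - task 5 (Plan): parent_id=4 -> Optimize
  - task 6 (Test): parent_id=1 -> Document
  - task 7 (Refactor): parent_id=5 -> Plan
  - task 8 (Design): parent_id=4 -> Optimize
  - task 9 (Migrate): parent_id=NULL -> NULL

SQL:
SELECT a.name AS item, b.name AS parent
FROM tasks a
LEFT JOIN tasks b ON a.parent_id = b.id

Result:
item     | parent  
---------+---------
Document | NULL    
Review   | Document
Audit    | Document
Optimize | NULL    
Plan     | Optimize
Test     | Document
Refactor | Plan    
Design   | Optimize
Migrate  | NULL    


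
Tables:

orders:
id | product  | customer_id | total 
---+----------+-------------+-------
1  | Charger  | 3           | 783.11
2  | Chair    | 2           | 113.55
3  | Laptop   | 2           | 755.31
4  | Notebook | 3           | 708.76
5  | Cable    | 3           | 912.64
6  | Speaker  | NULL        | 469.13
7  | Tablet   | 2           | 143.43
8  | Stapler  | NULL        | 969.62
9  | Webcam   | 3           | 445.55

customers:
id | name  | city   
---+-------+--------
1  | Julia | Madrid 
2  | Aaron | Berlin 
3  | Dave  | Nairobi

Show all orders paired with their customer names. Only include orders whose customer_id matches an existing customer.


INNER JOIN keeps only orders rows whose customer_id matches an id in customers. Walk through each order:
  - order 1 (Charger): customer_id=3 -> matches Dave
  - order 2 (Chair): customer_id=2 -> matches Aaron
  - order 3 (Laptop): customer_id=2 -> matches Aaron
  - order 4 (Notebook): customer_id=3 -> matches Dave
  - order 5 (Cable): customer_id=3 -> matches Dave
  - order 6 (Speaker): customer_id=NULL, no match -> dropped
  - order 7 (Tablet): customer_id=2 -> matches Aaron
  - order 8 (Stapler): customer_id=NULL, no match -> dropped
  - order 9 (Webcam): customer_id=3 -> matches Dave
So 2 of 9 rows are dropped.

SQL:
SELECT a.product, b.name AS customer
FROM orders a
INNER JOIN customers b ON a.customer_id = b.id

Result:
product  | customer
---------+---------
Charger  | Dave    
Chair    | Aaron   
Laptop   | Aaron   
Notebook | Dave    
Cable    | Dave    
Tablet   | Aaron   
Webcam   | Dave    


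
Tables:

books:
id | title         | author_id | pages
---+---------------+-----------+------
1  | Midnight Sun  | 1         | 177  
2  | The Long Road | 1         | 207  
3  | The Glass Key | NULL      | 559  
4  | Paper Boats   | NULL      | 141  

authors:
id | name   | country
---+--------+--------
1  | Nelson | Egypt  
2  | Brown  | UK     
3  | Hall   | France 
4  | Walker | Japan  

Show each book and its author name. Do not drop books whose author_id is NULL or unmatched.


LEFT JOIN keeps every row from books (the left table); where author_id has no match in authors, the author columns become NULL. Walk through each book:
  - book 1 (Midnight Sun): author_id=1 -> matches Nelson
  - book 2 (The Long Road): author_id=1 -> matches Nelson
  - book 3 (The Glass Key): author_id=NULL, no match -> kept with NULL
  - book 4 (Paper Boats): author_id=NULL, no match -> kept with NULL
All 4 rows appear; 2 have NULL author.

SQL:
SELECT a.title, b.name AS author
FROM books a
LEFT JOIN authors b ON a.author_id = b.id

Result:
title         | author
--------------+-------
Midnight Sun  | Nelson
The Long Road | Nelson
The Glass Key | NULL  
Paper Boats   | NULL  


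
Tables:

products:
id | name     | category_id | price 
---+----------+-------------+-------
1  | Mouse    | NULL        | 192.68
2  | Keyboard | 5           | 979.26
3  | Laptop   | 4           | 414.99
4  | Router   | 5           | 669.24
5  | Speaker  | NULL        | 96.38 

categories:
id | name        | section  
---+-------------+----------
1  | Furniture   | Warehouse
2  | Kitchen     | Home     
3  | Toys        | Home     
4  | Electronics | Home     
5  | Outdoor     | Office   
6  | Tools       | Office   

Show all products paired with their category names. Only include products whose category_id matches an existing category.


INNER JOIN keeps only products rows whose category_id matches an id in categories. Walk through each product:
  - product 1 (Mouse): category_id=NULL, no match -> dropped
  - product 2 (Keyboard): category_id=5 -> matches Outdoor
  - product 3 (Laptop): category_id=4 -> matches Electronics
  - product 4 (Router): category_id=5 -> matches Outdoor
  - product 5 (Speaker): category_id=NULL, no match -> dropped
So 2 of 5 rows are dropped.

SQL:
SELECT a.name, b.name AS category
FROM products a
INNER JOIN categories b ON a.category_id = b.id

Result:
name     | category   
---------+------------
Keyboard | Outdoor    
Laptop   | Electronics
Router   | Outdoor    


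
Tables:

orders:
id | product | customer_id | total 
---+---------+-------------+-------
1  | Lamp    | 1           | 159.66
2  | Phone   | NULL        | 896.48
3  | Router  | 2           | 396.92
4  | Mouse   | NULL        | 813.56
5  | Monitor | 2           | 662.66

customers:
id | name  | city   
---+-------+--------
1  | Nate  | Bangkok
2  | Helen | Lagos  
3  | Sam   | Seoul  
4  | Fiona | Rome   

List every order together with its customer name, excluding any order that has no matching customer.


INNER JOIN keeps only orders rows whose customer_id matches an id in customers. Walk through each order:
  - order 1 (Lamp): customer_id=1 -> matches Nate
  - order 2 (Phone): customer_id=NULL, no match -> dropped
  - order 3 (Router): customer_id=2 -> matches Helen
  - order 4 (Mouse): customer_id=NULL, no match -> dropped
  - order 5 (Monitor): customer_id=2 -> matches Helen
So 2 of 5 rows are dropped.

SQL:
SELECT a.product, b.name AS customer
FROM orders a
INNER JOIN customers b ON a.customer_id = b.id

Result:
product | customer
--------+---------
Lamp    | Nate    
Router  | Helen   
Monitor | Helen   


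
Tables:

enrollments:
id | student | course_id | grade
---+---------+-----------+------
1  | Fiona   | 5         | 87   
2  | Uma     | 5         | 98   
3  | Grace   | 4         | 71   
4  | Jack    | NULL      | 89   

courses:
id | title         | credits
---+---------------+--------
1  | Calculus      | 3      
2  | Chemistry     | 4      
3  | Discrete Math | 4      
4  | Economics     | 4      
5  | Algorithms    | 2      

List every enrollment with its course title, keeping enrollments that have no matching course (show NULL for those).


LEFT JOIN keeps every row from enrollments (the left table); where course_id has no match in courses, the course columns become NULL. Walk through each enrollment:
  - enrollment 1 (Fiona): course_id=5 -> matches Algorithms
  - enrollment 2 (Uma): course_id=5 -> matches Algorithms
  - enrollment 3 (Grace): course_id=4 -> matches Economics
  - enrollment 4 (Jack): course_id=NULL, no match -> kept with NULL
All 4 rows appear; 1 has NULL course.

SQL:
SELECT a.student, b.title AS course
FROM enrollments a
LEFT JOIN courses b ON a.course_id = b.id

Result:
student | course    
--------+-----------
Fiona   | Algorithms
Uma     | Algorithms
Grace   | Economics 
Jack    | NULL      


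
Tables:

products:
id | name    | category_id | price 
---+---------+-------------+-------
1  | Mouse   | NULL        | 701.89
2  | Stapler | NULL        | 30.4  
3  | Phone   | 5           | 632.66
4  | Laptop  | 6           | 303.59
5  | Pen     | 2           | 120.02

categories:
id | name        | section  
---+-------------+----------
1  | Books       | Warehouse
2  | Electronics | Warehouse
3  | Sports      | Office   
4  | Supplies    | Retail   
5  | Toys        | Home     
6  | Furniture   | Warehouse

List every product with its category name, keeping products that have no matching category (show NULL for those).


LEFT JOIN keeps every row from products (the left table); where category_id has no match in categories, the category columns become NULL. Walk through each product:
  - product 1 (Mouse): category_id=NULL, no match -> kept with NULL
  - product 2 (Stapler): category_id=NULL, no match -> kept with NULL
  - product 3 (Phone): category_id=5 -> matches Toys
  - product 4 (Laptop): category_id=6 -> matches Furniture
  - product 5 (Pen): category_id=2 -> matches Electronics
All 5 rows appear; 2 have NULL category.

SQL:
SELECT a.name, b.name AS category
FROM products a
LEFT JOIN categories b ON a.category_id = b.id

Result:
name    | category   
--------+------------
Mouse   | NULL       
Stapler | NULL       
Phone   | Toys       
Laptop  | Furniture  
Pen     | Electronics


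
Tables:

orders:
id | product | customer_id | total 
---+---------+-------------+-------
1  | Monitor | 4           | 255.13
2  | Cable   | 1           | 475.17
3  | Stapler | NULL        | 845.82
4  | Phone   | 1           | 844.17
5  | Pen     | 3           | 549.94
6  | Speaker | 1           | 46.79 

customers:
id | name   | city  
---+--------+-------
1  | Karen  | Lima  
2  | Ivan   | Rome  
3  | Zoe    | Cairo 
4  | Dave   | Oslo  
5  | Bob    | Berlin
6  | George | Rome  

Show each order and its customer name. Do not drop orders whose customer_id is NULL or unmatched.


LEFT JOIN keeps every row from orders (the left table); where customer_id has no match in customers, the customer columns become NULL. Walk through each order:
  - order 1 (Monitor): customer_id=4 -> matches Dave
  - order 2 (Cable): customer_id=1 -> matches Karen
  - order 3 (Stapler): customer_id=NULL, no match -> kept with NULL
  - order 4 (Phone): customer_id=1 -> matches Karen
  - order 5 (Pen): customer_id=3 -> matches Zoe
  - order 6 (Speaker): customer_id=1 -> matches Karen
All 6 rows appear; 1 has NULL customer.

SQL:
SELECT a.product, b.name AS customer
FROM orders a
LEFT JOIN customers b ON a.customer_id = b.id

Result:
product | customer
--------+---------
Monitor | Dave    
Cable   | Karen   
Stapler | NULL    
Phone   | Karen   
Pen     | Zoe     
Speaker | Karen   


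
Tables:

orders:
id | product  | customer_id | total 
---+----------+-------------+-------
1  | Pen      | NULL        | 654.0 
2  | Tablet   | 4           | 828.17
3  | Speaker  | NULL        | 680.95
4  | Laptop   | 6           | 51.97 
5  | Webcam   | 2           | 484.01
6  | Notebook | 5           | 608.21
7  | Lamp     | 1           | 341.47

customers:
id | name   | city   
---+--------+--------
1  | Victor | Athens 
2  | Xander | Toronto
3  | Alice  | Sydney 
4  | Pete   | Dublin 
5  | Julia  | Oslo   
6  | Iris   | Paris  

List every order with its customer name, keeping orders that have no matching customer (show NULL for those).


LEFT JOIN keeps every row from orders (the left table); where customer_id has no match in customers, the customer columns become NULL. Walk through each order:
  - order 1 (Pen): customer_id=NULL, no match -> kept with NULL
  - order 2 (Tablet): customer_id=4 -> matches Pete
  - order 3 (Speaker): customer_id=NULL, no match -> kept with NULL
  - order 4 (Laptop): customer_id=6 -> matches Iris
  - order 5 (Webcam): customer_id=2 -> matches Xander
  - order 6 (Notebook): customer_id=5 -> matches Julia
  - order 7 (Lamp): customer_id=1 -> matches Victor
All 7 rows appear; 2 have NULL customer.

SQL:
SELECT a.product, b.name AS customer
FROM orders a
LEFT JOIN customers b ON a.customer_id = b.id

Result:
product  | customer
---------+---------
Pen      | NULL    
Tablet   | Pete    
Speaker  | NULL    
Laptop   | Iris    
Webcam   | Xander  
Notebook | Julia   
Lamp     | Victor  


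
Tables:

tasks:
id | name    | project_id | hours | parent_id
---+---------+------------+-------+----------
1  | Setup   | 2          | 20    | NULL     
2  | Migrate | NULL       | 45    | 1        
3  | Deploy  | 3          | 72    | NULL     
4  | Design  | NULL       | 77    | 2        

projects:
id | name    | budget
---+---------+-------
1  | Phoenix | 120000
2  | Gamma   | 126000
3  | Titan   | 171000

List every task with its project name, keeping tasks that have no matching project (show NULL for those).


LEFT JOIN keeps every row from tasks (the left table); where project_id has no match in projects, the project columns become NULL. Walk through each task:
  - task 1 (Setup): project_id=2 -> matches Gamma
  - task 2 (Migrate): project_id=NULL, no match -> kept with NULL
  - task 3 (Deploy): project_id=3 -> matches Titan
  - task 4 (Design): project_id=NULL, no match -> kept with NULL
All 4 rows appear; 2 have NULL project.

SQL:
SELECT a.name, b.name AS project
FROM tasks a
LEFT JOIN projects b ON a.project_id = b.id

Result:
name    | project
--------+--------
Setup   | Gamma  
Migrate | NULL   
Deploy  | Titan  
Design  | NULL   


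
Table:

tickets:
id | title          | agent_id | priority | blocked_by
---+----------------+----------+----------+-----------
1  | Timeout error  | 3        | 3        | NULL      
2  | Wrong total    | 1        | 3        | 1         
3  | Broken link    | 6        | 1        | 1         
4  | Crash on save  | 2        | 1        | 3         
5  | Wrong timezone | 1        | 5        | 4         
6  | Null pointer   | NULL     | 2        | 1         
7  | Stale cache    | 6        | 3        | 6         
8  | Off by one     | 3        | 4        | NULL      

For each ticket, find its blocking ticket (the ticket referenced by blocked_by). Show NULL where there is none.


This is a self-join: tickets is joined to a second copy of itself, matching each row's blocked_by to another row's id. Use LEFT JOIN so rows with blocked_by=NULL are kept.
  - ticket 1 (Timeout error): blocked_by=NULL -> NULL
  - ticket 2 (Wrong total): blocked_by=1 -> Timeout error
  - ticket 3 (Broken link): blocked_by=1 -> Timeout error
  - ticket 4 (Crash on save): blocked_by=3 -> Broken link
  - ticket 5 (Wrong timezone): blocked_by=4 -> Crash on save
  - ticket 6 (Null pointer): blocked_by=1 -> Timeout error
  - ticket 7 (Stale cache): blocked_by=6 -> Null pointer
  - ticket 8 (Off by one): blocked_by=NULL -> NULL

SQL:
SELECT a.title AS item, b.title AS blocked_by
FROM tickets a
LEFT JOIN tickets b ON a.blocked_by = b.id

Result:
item           | blocked_by   
---------------+--------------
Timeout error  | NULL         
Wrong total    | Timeout error
Broken link    | Timeout error
Crash on save  | Broken link  
Wrong timezone | Crash on save
Null pointer   | Timeout error
Stale cache    | Null pointer 
Off by one     | NULL         


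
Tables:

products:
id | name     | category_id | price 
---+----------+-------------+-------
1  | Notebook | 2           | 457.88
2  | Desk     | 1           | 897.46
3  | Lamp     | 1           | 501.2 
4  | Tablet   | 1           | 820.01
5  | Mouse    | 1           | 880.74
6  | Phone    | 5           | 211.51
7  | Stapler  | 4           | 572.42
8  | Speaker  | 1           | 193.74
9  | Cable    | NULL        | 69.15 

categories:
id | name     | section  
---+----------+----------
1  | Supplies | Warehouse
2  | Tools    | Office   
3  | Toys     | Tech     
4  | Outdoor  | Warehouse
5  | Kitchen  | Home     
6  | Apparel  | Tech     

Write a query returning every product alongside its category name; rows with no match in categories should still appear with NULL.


LEFT JOIN keeps every row from products (the left table); where category_id has no match in categories, the category columns become NULL. Walk through each product:
  - product 1 (Notebook): category_id=2 -> matches Tools
  - product 2 (Desk): category_id=1 -> matches Supplies
  - product 3 (Lamp): category_id=1 -> matches Supplies
  - product 4 (Tablet): category_id=1 -> matches Supplies
  - product 5 (Mouse): category_id=1 -> matches Supplies
  - product 6 (Phone): category_id=5 -> matches Kitchen
  - product 7 (Stapler): category_id=4 -> matches Outdoor
  - product 8 (Speaker): category_id=1 -> matches Supplies
  - product 9 (Cable): category_id=NULL, no match -> kept with NULL
All 9 rows appear; 1 has NULL category.

SQL:
SELECT a.name, b.name AS category
FROM products a
LEFT JOIN categories b ON a.category_id = b.id

Result:
name     | category
---------+---------
Notebook | Tools   
Desk     | Supplies
Lamp     | Supplies
Tablet   | Supplies
Mouse    | Supplies
Phone    | Kitchen 
Stapler  | Outdoor 
Speaker  | Supplies
Cable    | NULL    


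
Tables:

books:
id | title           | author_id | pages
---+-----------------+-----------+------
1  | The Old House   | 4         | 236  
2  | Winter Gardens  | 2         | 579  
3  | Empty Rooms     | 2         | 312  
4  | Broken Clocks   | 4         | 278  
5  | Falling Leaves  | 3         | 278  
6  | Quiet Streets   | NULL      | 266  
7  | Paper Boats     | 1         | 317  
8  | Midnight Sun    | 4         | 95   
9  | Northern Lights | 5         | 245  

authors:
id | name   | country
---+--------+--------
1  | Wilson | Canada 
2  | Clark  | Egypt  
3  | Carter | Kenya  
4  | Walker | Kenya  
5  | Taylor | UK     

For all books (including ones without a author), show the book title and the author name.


LEFT JOIN keeps every row from books (the left table); where author_id has no match in authors, the author columns become NULL. Walk through each book:
  - book 1 (The Old House): author_id=4 -> matches Walker
  - book 2 (Winter Gardens): author_id=2 -> matches Clark
  - book 3 (Empty Rooms): author_id=2 -> matches Clark
  - book 4 (Broken Clocks): author_id=4 -> matches Walker
  - book 5 (Falling Leaves): author_id=3 -> matches Carter
  - book 6 (Quiet Streets): author_id=NULL, no match -> kept with NULL
  - book 7 (Paper Boats): author_id=1 -> matches Wilson
  - book 8 (Midnight Sun): author_id=4 -> matches Walker
  - book 9 (Northern Lights): author_id=5 -> matches Taylor
All 9 rows appear; 1 has NULL author.

SQL:
SELECT a.title, b.name AS author
FROM books a
LEFT JOIN authors b ON a.author_id = b.id

Result:
title           | author
----------------+-------
The Old House   | Walker
Winter Gardens  | Clark 
Empty Rooms     | Clark 
Broken Clocks   | Walker
Falling Leaves  | Carter
Quiet Streets   | NULL  
Paper Boats     | Wilson
Midnight Sun    | Walker
Northern Lights | Taylor


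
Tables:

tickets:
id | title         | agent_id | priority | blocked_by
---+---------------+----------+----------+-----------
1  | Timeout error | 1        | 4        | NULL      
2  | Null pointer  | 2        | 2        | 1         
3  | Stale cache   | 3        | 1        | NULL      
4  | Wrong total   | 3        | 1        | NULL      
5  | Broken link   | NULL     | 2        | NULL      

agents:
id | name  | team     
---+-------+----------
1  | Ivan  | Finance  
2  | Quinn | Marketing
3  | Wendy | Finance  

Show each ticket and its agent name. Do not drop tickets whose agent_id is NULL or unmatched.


LEFT JOIN keeps every row from tickets (the left table); where agent_id has no match in agents, the agent columns become NULL. Walk through each ticket:
  - ticket 1 (Timeout error): agent_id=1 -> matches Ivan
  - ticket 2 (Null pointer): agent_id=2 -> matches Quinn
  - ticket 3 (Stale cache): agent_id=3 -> matches Wendy
  - ticket 4 (Wrong total): agent_id=3 -> matches Wendy
  - ticket 5 (Broken link): agent_id=NULL, no match -> kept with NULL
All 5 rows appear; 1 has NULL agent.

SQL:
SELECT a.title, b.name AS agent
FROM tickets a
LEFT JOIN agents b ON a.agent_id = b.id

Result:
title         | agent
--------------+------
Timeout error | Ivan 
Null pointer  | Quinn
Stale cache   | Wendy
Wrong total   | Wendy
Broken link   | NULL 


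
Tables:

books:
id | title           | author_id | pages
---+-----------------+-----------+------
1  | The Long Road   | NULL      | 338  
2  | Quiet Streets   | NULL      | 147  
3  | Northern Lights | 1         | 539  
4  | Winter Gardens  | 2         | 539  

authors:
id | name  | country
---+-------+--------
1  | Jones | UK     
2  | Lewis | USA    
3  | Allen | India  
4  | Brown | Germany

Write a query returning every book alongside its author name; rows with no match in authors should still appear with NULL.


LEFT JOIN keeps every row from books (the left table); where author_id has no match in authors, the author columns become NULL. Walk through each book:
  - book 1 (The Long Road): author_id=NULL, no match -> kept with NULL
  - book 2 (Quiet Streets): author_id=NULL, no match -> kept with NULL
  - book 3 (Northern Lights): author_id=1 -> matches Jones
  - book 4 (Winter Gardens): author_id=2 -> matches Lewis
All 4 rows appear; 2 have NULL author.

SQL:
SELECT a.title, b.name AS author
FROM books a
LEFT JOIN authors b ON a.author_id = b.id

Result:
title           | author
----------------+-------
The Long Road   | NULL  
Quiet Streets   | NULL  
Northern Lights | Jones 
Winter Gardens  | Lewis 


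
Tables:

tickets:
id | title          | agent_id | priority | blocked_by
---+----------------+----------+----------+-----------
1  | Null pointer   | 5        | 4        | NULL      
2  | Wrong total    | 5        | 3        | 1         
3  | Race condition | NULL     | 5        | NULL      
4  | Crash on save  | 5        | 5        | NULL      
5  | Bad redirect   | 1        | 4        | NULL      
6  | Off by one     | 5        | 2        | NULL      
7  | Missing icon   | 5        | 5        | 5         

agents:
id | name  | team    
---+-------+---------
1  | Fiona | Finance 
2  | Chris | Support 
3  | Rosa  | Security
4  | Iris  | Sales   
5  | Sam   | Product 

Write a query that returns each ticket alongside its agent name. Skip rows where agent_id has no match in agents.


INNER JOIN keeps only tickets rows whose agent_id matches an id in agents. Walk through each ticket:
  - ticket 1 (Null pointer): agent_id=5 -> matches Sam
  - ticket 2 (Wrong total): agent_id=5 -> matches Sam
  - ticket 3 (Race condition): agent_id=NULL, no match -> dropped
  - ticket 4 (Crash on save): agent_id=5 -> matches Sam
  - ticket 5 (Bad redirect): agent_id=1 -> matches Fiona
  - ticket 6 (Off by one): agent_id=5 -> matches Sam
  - ticket 7 (Missing icon): agent_id=5 -> matches Sam
So 1 of 7 rows is dropped.

SQL:
SELECT a.title, b.name AS agent
FROM tickets a
INNER JOIN agents b ON a.agent_id = b.id

Result:
title         | agent
--------------+------
Null pointer  | Sam  
Wrong total   | Sam  
Crash on save | Sam  
Bad redirect  | Fiona
Off by one    | Sam  
Missing icon  | Sam  


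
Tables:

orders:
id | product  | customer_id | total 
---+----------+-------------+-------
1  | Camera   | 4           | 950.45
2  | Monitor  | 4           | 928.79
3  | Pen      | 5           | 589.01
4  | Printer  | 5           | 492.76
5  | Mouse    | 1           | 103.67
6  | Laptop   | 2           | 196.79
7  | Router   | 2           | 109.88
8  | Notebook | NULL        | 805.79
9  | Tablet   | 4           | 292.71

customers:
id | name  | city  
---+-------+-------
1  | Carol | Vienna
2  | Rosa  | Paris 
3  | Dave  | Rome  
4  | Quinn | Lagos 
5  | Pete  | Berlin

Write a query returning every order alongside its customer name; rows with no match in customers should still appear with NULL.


LEFT JOIN keeps every row from orders (the left table); where customer_id has no match in customers, the customer columns become NULL. Walk through each order:
  - order 1 (Camera): customer_id=4 -> matches Quinn
  - order 2 (Monitor): customer_id=4 -> matches Quinn
  - order 3 (Pen): customer_id=5 -> matches Pete
  - order 4 (Printer): customer_id=5 -> matches Pete
  - order 5 (Mouse): customer_id=1 -> matches Carol
  - order 6 (Laptop): customer_id=2 -> matches Rosa
  - order 7 (Router): customer_id=2 -> matches Rosa
  - order 8 (Notebook): customer_id=NULL, no match -> kept with NULL
  - order 9 (Tablet): customer_id=4 -> matches Quinn
All 9 rows appear; 1 has NULL customer.

SQL:
SELECT a.product, b.name AS customer
FROM orders a
LEFT JOIN customers b ON a.customer_id = b.id

Result:
product  | customer
---------+---------
Camera   | Quinn   
Monitor  | Quinn   
Pen      | Pete    
Printer  | Pete    
Mouse    | Carol   
Laptop   | Rosa    
Router   | Rosa    
Notebook | NULL    
Tablet   | Quinn   


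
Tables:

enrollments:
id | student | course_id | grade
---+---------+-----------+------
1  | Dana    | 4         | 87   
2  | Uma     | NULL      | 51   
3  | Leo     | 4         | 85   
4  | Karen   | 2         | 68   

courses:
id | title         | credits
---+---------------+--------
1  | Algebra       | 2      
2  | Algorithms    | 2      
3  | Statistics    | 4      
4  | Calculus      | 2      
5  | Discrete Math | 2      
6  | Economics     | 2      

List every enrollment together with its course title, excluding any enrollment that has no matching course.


INNER JOIN keeps only enrollments rows whose course_id matches an id in courses. Walk through each enrollment:
  - enrollment 1 (Dana): course_id=4 -> matches Calculus
  - enrollment 2 (Uma): course_id=NULL, no match -> dropped
  - enrollment 3 (Leo): course_id=4 -> matches Calculus
  - enrollment 4 (Karen): course_id=2 -> matches Algorithms
So 1 of 4 rows is dropped.

SQL:
SELECT a.student, b.title AS course
FROM enrollments a
INNER JOIN courses b ON a.course_id = b.id

Result:
student | course    
--------+-----------
Dana    | Calculus  
Leo     | Calculus  
Karen   | Algorithms


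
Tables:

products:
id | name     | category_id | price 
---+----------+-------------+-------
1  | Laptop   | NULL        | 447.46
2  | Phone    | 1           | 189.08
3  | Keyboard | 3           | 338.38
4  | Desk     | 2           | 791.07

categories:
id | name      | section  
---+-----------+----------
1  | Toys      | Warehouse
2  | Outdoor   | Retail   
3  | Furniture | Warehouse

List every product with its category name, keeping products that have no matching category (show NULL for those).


LEFT JOIN keeps every row from products (the left table); where category_id has no match in categories, the category columns become NULL. Walk through each product:
  - product 1 (Laptop): category_id=NULL, no match -> kept with NULL
  - product 2 (Phone): category_id=1 -> matches Toys
  - product 3 (Keyboard): category_id=3 -> matches Furniture
  - product 4 (Desk): category_id=2 -> matches Outdoor
All 4 rows appear; 1 has NULL category.

SQL:
SELECT a.name, b.name AS category
FROM products a
LEFT JOIN categories b ON a.category_id = b.id

Result:
name     | category 
---------+----------
Laptop   | NULL     
Phone    | Toys     
Keyboard | Furniture
Desk     | Outdoor  


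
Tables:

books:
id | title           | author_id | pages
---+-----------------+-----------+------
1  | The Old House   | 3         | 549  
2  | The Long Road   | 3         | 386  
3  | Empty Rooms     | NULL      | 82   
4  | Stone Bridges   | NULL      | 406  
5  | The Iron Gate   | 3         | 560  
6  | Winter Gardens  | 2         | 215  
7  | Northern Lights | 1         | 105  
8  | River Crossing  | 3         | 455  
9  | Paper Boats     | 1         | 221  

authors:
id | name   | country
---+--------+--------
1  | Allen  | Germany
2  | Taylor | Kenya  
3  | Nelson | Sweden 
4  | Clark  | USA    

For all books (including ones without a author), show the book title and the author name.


LEFT JOIN keeps every row from books (the left table); where author_id has no match in authors, the author columns become NULL. Walk through each book:
  - book 1 (The Old House): author_id=3 -> matches Nelson
  - book 2 (The Long Road): author_id=3 -> matches Nelson
  - book 3 (Empty Rooms): author_id=NULL, no match -> kept with NULL
  - book 4 (Stone Bridges): author_id=NULL, no match -> kept with NULL
  - book 5 (The Iron Gate): author_id=3 -> matches Nelson
  - book 6 (Winter Gardens): author_id=2 -> matches Taylor
  - book 7 (Northern Lights): author_id=1 -> matches Allen
  - book 8 (River Crossing): author_id=3 -> matches Nelson
  - book 9 (Paper Boats): author_id=1 -> matches Allen
All 9 rows appear; 2 have NULL author.

SQL:
SELECT a.title, b.name AS author
FROM books a
LEFT JOIN authors b ON a.author_id = b.id

Result:
title           | author
----------------+-------
The Old House   | Nelson
The Long Road   | Nelson
Empty Rooms     | NULL  
Stone Bridges   | NULL  
The Iron Gate   | Nelson
Winter Gardens  | Taylor
Northern Lights | Allen 
River Crossing  | Nelson
Paper Boats     | Allen 
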